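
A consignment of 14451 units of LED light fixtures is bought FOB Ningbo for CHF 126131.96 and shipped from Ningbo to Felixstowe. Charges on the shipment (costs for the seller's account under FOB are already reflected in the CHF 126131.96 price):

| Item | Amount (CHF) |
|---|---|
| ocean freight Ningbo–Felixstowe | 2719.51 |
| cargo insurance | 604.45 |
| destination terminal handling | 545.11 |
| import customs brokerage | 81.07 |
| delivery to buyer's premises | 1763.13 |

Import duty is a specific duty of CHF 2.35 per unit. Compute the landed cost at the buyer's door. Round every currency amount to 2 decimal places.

FOB: the seller bears costs until goods are on board at the origin port; the buyer bears freight, insurance and all costs thereafter.
CIF value = FOB price + freight + insurance = 126131.96 + 2719.51 + 604.45 = 129455.92
Import duty = 14451 × 2.35 = 33959.85
Buyer bears: freight 2719.51 + insurance 604.45 + destination terminal 545.11 + brokerage 81.07 + delivery 1763.13 + duty 33959.85 = 39673.12
Landed cost = invoice 126131.96 + 39673.12 = 165805.08

Total landed cost: CHF 165805.08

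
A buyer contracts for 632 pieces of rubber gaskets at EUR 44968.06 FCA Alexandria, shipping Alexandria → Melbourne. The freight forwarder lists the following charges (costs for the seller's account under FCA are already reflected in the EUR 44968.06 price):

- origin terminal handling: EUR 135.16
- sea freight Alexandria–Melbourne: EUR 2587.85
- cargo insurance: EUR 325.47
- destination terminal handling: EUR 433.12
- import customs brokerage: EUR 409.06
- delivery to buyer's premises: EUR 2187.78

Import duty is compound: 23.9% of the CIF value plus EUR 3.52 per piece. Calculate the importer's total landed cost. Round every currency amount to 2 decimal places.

Total landed cost: EUR 64747.09

FCA: the seller delivers export-cleared goods to the carrier; the buyer bears costs from that point.
CIF value = FCA price + origin terminal + freight + insurance = 44968.06 + 135.16 + 2587.85 + 325.47 = 48016.54
Ad valorem component: 48016.54 × 23.9% = 11475.95
Specific component: 632 × 3.52 = 2224.64
Import duty = 11475.95 + 2224.64 = 13700.59
Buyer bears: origin terminal 135.16 + freight 2587.85 + insurance 325.47 + destination terminal 433.12 + brokerage 409.06 + delivery 2187.78 + duty 13700.59 = 19779.03
Landed cost = invoice 44968.06 + 19779.03 = 64747.09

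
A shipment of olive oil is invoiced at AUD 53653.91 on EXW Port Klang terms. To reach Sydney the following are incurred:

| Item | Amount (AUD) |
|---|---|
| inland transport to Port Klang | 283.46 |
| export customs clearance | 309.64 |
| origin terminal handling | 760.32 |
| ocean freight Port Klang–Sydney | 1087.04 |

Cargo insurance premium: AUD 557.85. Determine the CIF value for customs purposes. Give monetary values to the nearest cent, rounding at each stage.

CIF value: AUD 56652.22

CIF = EXW price + pre-shipment costs + freight + insurance
CIF = 53653.91 + 283.46 + 309.64 + 760.32 + 1087.04 + 557.85 = 56652.22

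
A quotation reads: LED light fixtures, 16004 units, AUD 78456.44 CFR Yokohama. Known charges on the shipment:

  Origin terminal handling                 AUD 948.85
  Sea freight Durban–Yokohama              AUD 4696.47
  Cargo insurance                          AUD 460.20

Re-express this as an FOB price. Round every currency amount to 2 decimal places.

FOB price: AUD 73759.97

Not relevant to the conversion: origin terminal — on the seller under both CFR and FOB; already in the CFR price and stays in the FOB price. insurance — on the buyer under both terms; not part of either seller's price.
From CFR to FOB, the seller no longer bears: freight.
FOB price = 78456.44 − 4696.47 = 73759.97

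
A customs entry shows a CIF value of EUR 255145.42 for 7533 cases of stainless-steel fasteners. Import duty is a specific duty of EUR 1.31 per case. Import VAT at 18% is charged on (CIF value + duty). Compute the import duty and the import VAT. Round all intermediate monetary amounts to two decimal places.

Import duty = 7533 × 1.31 = 9868.23
VAT base = CIF + duty = 255145.42 + 9868.23 = 265013.65
Import VAT = 265013.65 × 18% = 47702.46

Import duty: EUR 9868.23; import VAT: EUR 47702.46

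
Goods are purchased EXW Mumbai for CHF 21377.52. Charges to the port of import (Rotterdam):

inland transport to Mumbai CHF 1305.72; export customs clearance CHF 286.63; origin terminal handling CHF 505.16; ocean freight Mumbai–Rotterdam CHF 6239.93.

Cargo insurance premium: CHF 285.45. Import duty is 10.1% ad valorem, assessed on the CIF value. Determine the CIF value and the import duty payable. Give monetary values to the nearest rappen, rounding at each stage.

CIF = EXW price + pre-shipment costs + freight + insurance
CIF = 21377.52 + 1305.72 + 286.63 + 505.16 + 6239.93 + 285.45 = 30000.41
Import duty = 30000.41 × 10.1% = 3030.04

CIF value: CHF 30000.41; import duty: CHF 3030.04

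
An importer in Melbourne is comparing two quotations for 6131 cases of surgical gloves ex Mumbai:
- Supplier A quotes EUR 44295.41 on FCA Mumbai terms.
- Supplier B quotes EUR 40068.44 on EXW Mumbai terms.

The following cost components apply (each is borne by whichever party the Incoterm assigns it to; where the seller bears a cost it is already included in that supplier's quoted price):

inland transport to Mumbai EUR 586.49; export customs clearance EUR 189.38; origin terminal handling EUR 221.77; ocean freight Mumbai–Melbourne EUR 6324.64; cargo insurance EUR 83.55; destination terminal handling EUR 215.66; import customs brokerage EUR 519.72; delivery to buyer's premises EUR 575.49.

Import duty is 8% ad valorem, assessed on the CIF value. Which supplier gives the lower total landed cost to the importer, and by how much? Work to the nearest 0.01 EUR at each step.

Supplier A (FCA):
CIF value = FCA price + origin terminal + freight + insurance = 44295.41 + 221.77 + 6324.64 + 83.55 = 50925.37
Import duty = 50925.37 × 8% = 4074.03
Buyer bears (A): 221.77 + 6324.64 + 83.55 + 215.66 + 519.72 + 575.49 = 7940.83
Landed cost (A) = invoice 44295.41 + 7940.83 + duty 4074.03 = 56310.27
Supplier B (EXW):
CIF value = EXW price + inland to port + export clearance + origin terminal + freight + insurance = 40068.44 + 586.49 + 189.38 + 221.77 + 6324.64 + 83.55 = 47474.27
Import duty = 47474.27 × 8% = 3797.94
Buyer bears (B): 586.49 + 189.38 + 221.77 + 6324.64 + 83.55 + 215.66 + 519.72 + 575.49 = 8716.70
Landed cost (B) = invoice 40068.44 + 8716.70 + duty 3797.94 = 52583.08
Difference = |56310.27 − 52583.08| = 3727.19

Supplier B is cheaper by EUR 3727.19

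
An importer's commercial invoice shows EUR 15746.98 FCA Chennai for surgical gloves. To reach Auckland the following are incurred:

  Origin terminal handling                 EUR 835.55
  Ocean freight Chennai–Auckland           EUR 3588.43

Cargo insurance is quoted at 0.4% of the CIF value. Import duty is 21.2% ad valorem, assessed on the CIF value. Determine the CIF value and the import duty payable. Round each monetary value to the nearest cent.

Let C be the CIF value. C = FCA price + pre-shipment costs + freight + 0.4% × C
C − 0.4% × C = 15746.98 + 835.55 + 3588.43
0.996 × C = 20170.96
C = 20170.96 / 0.996 = 20251.97
Insurance premium = 0.4% × 20251.97 = 81.01
Import duty = 20251.97 × 21.2% = 4293.42

CIF value: EUR 20251.97; import duty: EUR 4293.42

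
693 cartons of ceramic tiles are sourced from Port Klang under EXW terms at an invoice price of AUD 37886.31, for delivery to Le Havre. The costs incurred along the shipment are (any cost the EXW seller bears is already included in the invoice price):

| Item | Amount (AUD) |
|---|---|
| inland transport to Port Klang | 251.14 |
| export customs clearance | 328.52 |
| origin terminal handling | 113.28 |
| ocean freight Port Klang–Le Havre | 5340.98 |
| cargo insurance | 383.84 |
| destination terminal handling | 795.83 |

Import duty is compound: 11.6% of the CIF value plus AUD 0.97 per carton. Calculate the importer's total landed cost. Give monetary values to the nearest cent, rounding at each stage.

Total landed cost: AUD 50911.38

EXW: the seller makes goods available at their premises; the buyer bears all onward costs.
CIF value = EXW price + inland to port + export clearance + origin terminal + freight + insurance = 37886.31 + 251.14 + 328.52 + 113.28 + 5340.98 + 383.84 = 44304.07
Ad valorem component: 44304.07 × 11.6% = 5139.27
Specific component: 693 × 0.97 = 672.21
Import duty = 5139.27 + 672.21 = 5811.48
Buyer bears: inland to port 251.14 + export clearance 328.52 + origin terminal 113.28 + freight 5340.98 + insurance 383.84 + destination terminal 795.83 + duty 5811.48 = 13025.07
Landed cost = invoice 37886.31 + 13025.07 = 50911.38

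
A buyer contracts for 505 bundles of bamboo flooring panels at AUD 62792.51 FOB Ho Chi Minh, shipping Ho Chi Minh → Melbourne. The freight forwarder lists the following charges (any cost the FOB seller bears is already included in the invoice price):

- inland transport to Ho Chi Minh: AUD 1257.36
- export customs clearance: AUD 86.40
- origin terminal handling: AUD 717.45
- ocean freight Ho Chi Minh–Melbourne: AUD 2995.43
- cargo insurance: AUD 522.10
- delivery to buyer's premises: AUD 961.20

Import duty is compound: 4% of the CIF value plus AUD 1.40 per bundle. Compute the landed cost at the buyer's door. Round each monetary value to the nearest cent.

FOB: the seller bears costs until goods are on board at the origin port; the buyer bears freight, insurance and all costs thereafter.
Already in the invoice (seller's account under FOB): inland to port, export clearance, origin terminal — exclude.
CIF value = FOB price + freight + insurance = 62792.51 + 2995.43 + 522.10 = 66310.04
Ad valorem component: 66310.04 × 4% = 2652.40
Specific component: 505 × 1.40 = 707.00
Import duty = 2652.40 + 707.00 = 3359.40
Buyer bears: freight 2995.43 + insurance 522.10 + delivery 961.20 + duty 3359.40 = 7838.13
Landed cost = invoice 62792.51 + 7838.13 = 70630.64

Total landed cost: AUD 70630.64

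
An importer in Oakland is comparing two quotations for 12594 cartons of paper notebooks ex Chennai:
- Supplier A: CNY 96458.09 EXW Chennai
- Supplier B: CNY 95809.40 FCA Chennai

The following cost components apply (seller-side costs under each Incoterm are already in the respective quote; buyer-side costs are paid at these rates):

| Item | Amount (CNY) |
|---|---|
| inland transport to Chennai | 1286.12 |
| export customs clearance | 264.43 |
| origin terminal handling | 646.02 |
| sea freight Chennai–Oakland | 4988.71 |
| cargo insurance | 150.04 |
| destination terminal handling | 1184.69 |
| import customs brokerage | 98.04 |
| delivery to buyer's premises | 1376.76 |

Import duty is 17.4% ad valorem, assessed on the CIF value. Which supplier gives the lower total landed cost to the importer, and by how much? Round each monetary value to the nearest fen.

Supplier B is cheaper by CNY 2581.90

Supplier A (EXW):
CIF value = EXW price + inland to port + export clearance + origin terminal + freight + insurance = 96458.09 + 1286.12 + 264.43 + 646.02 + 4988.71 + 150.04 = 103793.41
Import duty = 103793.41 × 17.4% = 18060.05
Buyer bears (A): 1286.12 + 264.43 + 646.02 + 4988.71 + 150.04 + 1184.69 + 98.04 + 1376.76 = 9994.81
Landed cost (A) = invoice 96458.09 + 9994.81 + duty 18060.05 = 124512.95
Supplier B (FCA):
CIF value = FCA price + origin terminal + freight + insurance = 95809.40 + 646.02 + 4988.71 + 150.04 = 101594.17
Import duty = 101594.17 × 17.4% = 17677.39
Buyer bears (B): 646.02 + 4988.71 + 150.04 + 1184.69 + 98.04 + 1376.76 = 8444.26
Landed cost (B) = invoice 95809.40 + 8444.26 + duty 17677.39 = 121931.05
Difference = |124512.95 − 121931.05| = 2581.90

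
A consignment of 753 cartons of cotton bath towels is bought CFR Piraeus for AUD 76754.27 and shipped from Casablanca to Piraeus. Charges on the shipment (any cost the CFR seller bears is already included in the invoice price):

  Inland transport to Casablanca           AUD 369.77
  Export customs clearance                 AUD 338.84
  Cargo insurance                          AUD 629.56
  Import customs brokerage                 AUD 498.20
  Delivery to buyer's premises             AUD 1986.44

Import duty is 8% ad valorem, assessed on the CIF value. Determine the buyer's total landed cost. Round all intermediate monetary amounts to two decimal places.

Total landed cost: AUD 86059.18

CFR: the seller pays costs through ocean freight to the destination port, but not insurance.
Already in the invoice (seller's account under CFR): inland to port, export clearance — exclude.
CIF value = CFR price + insurance = 76754.27 + 629.56 = 77383.83
Import duty = 77383.83 × 8% = 6190.71
Buyer bears: insurance 629.56 + brokerage 498.20 + delivery 1986.44 + duty 6190.71 = 9304.91
Landed cost = invoice 76754.27 + 9304.91 = 86059.18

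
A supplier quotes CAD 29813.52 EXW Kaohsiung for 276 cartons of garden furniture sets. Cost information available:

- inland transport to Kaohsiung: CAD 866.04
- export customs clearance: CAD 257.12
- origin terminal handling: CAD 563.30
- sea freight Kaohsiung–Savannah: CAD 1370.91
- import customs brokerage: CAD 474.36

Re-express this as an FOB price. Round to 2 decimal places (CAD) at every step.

Not relevant to the conversion: freight, brokerage — on the buyer under both terms; not part of either seller's price.
From EXW to FOB, the seller additionally bears: inland to port, export clearance, origin terminal.
FOB price = 29813.52 + 866.04 + 257.12 + 563.30 = 31499.98

FOB price: CAD 31499.98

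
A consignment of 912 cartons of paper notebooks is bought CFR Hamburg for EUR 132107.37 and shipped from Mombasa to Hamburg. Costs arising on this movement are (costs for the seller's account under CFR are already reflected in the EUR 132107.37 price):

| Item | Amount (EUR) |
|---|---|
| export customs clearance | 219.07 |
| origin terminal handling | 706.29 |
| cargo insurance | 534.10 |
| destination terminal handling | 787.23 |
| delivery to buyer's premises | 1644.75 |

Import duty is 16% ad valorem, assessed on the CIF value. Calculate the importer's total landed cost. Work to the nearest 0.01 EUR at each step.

CFR: the seller pays costs through ocean freight to the destination port, but not insurance.
Already in the invoice (seller's account under CFR): export clearance, origin terminal — exclude.
CIF value = CFR price + insurance = 132107.37 + 534.10 = 132641.47
Import duty = 132641.47 × 16% = 21222.64
Buyer bears: insurance 534.10 + destination terminal 787.23 + delivery 1644.75 + duty 21222.64 = 24188.72
Landed cost = invoice 132107.37 + 24188.72 = 156296.09

Total landed cost: EUR 156296.09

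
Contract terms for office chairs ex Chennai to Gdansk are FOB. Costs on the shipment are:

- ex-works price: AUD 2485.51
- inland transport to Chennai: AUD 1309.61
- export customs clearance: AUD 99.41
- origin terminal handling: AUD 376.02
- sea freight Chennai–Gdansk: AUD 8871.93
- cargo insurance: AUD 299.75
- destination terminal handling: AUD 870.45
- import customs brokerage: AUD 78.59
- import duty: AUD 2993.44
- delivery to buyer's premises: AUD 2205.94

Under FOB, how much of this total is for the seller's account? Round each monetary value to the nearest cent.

FOB: the seller bears costs until goods are on board at the origin port; the buyer bears freight, insurance and all costs thereafter.
Seller's account: goods 2485.51 + inland to port 1309.61 + export clearance 99.41 + origin terminal 376.02 = 4270.55
Buyer's account: freight 8871.93 + insurance 299.75 + destination terminal 870.45 + brokerage 78.59 + duty 2993.44 + delivery 2205.94 = 15320.10

Seller's account: AUD 4270.55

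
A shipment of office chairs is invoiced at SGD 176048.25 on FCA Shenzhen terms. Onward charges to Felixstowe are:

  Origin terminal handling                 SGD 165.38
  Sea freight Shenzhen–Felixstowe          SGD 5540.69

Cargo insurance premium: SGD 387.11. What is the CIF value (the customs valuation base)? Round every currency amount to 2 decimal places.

CIF = FCA price + pre-shipment costs + freight + insurance
CIF = 176048.25 + 165.38 + 5540.69 + 387.11 = 182141.43

CIF value: SGD 182141.43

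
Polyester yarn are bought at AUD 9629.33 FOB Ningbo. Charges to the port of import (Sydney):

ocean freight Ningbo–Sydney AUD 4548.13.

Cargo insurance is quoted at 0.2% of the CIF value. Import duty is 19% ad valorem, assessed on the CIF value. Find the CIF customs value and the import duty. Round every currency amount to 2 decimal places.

Let C be the CIF value. C = FOB price + freight + 0.2% × C
C − 0.2% × C = 9629.33 + 4548.13
0.998 × C = 14177.46
C = 14177.46 / 0.998 = 14205.87
Insurance premium = 0.2% × 14205.87 = 28.41
Import duty = 14205.87 × 19% = 2699.12

CIF value: AUD 14205.87; import duty: AUD 2699.12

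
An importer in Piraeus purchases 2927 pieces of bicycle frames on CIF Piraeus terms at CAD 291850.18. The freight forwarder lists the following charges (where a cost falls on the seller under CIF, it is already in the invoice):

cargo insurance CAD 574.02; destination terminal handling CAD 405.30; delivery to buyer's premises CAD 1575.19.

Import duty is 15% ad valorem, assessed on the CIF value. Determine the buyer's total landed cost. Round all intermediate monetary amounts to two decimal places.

CIF: the seller pays costs through ocean freight and marine insurance to the destination port.
Already in the invoice (seller's account under CIF): insurance — exclude.
The CIF price already equals the CIF value: 291850.18
Import duty = 291850.18 × 15% = 43777.53
Buyer bears: destination terminal 405.30 + delivery 1575.19 + duty 43777.53 = 45758.02
Landed cost = invoice 291850.18 + 45758.02 = 337608.20

Total landed cost: CAD 337608.20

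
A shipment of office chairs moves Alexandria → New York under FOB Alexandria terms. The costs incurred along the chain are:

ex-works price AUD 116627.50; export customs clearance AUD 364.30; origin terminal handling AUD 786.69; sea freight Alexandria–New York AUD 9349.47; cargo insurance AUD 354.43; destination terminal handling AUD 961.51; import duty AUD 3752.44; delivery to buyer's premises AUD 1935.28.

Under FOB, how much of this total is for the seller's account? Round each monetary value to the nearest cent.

Seller's account: AUD 117778.49

FOB: the seller bears costs until goods are on board at the origin port; the buyer bears freight, insurance and all costs thereafter.
Seller's account: goods 116627.50 + export clearance 364.30 + origin terminal 786.69 = 117778.49
Buyer's account: freight 9349.47 + insurance 354.43 + destination terminal 961.51 + duty 3752.44 + delivery 1935.28 = 16353.13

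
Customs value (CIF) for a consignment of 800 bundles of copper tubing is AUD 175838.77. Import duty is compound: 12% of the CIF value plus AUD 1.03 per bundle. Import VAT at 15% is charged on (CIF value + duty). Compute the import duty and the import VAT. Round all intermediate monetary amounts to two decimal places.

Ad valorem component: 175838.77 × 12% = 21100.65
Specific component: 800 × 1.03 = 824.00
Import duty = 21100.65 + 824.00 = 21924.65
VAT base = CIF + duty = 175838.77 + 21924.65 = 197763.42
Import VAT = 197763.42 × 15% = 29664.51

Import duty: AUD 21924.65; import VAT: AUD 29664.51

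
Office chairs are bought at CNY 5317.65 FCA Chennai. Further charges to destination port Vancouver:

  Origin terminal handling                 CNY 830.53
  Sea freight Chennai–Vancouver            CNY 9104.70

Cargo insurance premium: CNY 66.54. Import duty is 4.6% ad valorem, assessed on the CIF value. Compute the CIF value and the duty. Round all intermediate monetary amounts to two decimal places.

CIF = FCA price + pre-shipment costs + freight + insurance
CIF = 5317.65 + 830.53 + 9104.70 + 66.54 = 15319.42
Import duty = 15319.42 × 4.6% = 704.69

CIF value: CNY 15319.42; import duty: CNY 704.69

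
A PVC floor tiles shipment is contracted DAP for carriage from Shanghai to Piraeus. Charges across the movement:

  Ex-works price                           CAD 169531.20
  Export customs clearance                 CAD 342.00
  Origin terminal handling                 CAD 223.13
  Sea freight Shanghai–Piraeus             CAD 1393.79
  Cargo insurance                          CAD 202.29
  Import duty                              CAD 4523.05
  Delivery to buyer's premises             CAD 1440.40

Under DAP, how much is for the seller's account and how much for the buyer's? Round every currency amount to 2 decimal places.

DAP: the seller bears all costs to the named destination except import duty and clearance.
Seller's account: goods 169531.20 + export clearance 342.00 + origin terminal 223.13 + freight 1393.79 + insurance 202.29 + delivery 1440.40 = 173132.81
Buyer's account: duty 4523.05 = 4523.05

Seller: CAD 173132.81; buyer: CAD 4523.05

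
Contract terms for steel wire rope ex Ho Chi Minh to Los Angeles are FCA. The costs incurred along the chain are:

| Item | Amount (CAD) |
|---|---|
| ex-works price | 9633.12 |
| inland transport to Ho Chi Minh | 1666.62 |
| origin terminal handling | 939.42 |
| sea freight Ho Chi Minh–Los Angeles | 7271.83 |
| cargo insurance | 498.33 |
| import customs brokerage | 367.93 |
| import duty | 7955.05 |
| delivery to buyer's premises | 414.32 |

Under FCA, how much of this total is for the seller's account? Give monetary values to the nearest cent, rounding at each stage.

FCA: the seller delivers export-cleared goods to the carrier; the buyer bears costs from that point.
Seller's account: goods 9633.12 + inland to port 1666.62 = 11299.74
Buyer's account: origin terminal 939.42 + freight 7271.83 + insurance 498.33 + brokerage 367.93 + duty 7955.05 + delivery 414.32 = 17446.88

Seller's account: CAD 11299.74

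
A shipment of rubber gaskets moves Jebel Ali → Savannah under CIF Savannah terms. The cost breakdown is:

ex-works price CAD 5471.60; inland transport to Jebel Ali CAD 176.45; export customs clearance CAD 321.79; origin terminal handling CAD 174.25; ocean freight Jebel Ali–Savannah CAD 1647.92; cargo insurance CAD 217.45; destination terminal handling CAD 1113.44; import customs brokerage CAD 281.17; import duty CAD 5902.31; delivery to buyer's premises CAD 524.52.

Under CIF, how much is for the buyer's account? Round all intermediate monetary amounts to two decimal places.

CIF: the seller pays costs through ocean freight and marine insurance to the destination port.
Seller's account: goods 5471.60 + inland to port 176.45 + export clearance 321.79 + origin terminal 174.25 + freight 1647.92 + insurance 217.45 = 8009.46
Buyer's account: destination terminal 1113.44 + brokerage 281.17 + duty 5902.31 + delivery 524.52 = 7821.44

Buyer's account: CAD 7821.44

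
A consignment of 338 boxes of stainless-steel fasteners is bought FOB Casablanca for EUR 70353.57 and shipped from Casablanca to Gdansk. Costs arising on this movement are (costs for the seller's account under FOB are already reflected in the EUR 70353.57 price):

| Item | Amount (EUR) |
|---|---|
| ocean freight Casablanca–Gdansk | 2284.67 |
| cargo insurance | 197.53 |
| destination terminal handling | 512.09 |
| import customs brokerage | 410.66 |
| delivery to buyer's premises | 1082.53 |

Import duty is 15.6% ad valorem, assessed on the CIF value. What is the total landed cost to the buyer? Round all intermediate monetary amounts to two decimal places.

FOB: the seller bears costs until goods are on board at the origin port; the buyer bears freight, insurance and all costs thereafter.
CIF value = FOB price + freight + insurance = 70353.57 + 2284.67 + 197.53 = 72835.77
Import duty = 72835.77 × 15.6% = 11362.38
Buyer bears: freight 2284.67 + insurance 197.53 + destination terminal 512.09 + brokerage 410.66 + delivery 1082.53 + duty 11362.38 = 15849.86
Landed cost = invoice 70353.57 + 15849.86 = 86203.43

Total landed cost: EUR 86203.43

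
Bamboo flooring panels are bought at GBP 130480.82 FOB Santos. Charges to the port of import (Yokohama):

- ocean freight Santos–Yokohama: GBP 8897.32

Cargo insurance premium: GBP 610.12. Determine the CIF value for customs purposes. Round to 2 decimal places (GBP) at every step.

CIF value: GBP 139988.26

CIF = FOB price + freight + insurance
CIF = 130480.82 + 8897.32 + 610.12 = 139988.26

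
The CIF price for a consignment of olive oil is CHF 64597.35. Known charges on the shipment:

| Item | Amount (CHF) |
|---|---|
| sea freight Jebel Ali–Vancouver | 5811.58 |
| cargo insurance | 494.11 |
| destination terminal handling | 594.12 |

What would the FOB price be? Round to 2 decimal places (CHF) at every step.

FOB price: CHF 58291.66

Not relevant to the conversion: destination terminal — on the buyer under both terms; not part of either seller's price.
From CIF to FOB, the seller no longer bears: freight, insurance.
FOB price = 64597.35 − 5811.58 − 494.11 = 58291.66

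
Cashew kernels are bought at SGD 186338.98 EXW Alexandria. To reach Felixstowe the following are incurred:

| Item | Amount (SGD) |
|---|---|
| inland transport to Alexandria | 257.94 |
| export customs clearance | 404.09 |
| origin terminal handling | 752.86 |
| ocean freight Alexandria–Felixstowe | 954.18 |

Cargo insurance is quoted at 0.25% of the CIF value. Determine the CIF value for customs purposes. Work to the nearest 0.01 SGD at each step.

CIF value: SGD 189181.00

Let C be the CIF value. C = EXW price + pre-shipment costs + freight + 0.25% × C
C − 0.25% × C = 186338.98 + 257.94 + 404.09 + 752.86 + 954.18
0.9975 × C = 188708.05
C = 188708.05 / 0.9975 = 189181.00
Insurance premium = 0.25% × 189181.00 = 472.95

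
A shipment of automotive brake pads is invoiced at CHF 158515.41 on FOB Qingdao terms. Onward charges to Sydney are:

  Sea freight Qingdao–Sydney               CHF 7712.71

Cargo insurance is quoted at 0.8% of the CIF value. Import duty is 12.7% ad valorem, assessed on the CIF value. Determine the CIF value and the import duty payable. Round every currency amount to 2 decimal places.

Let C be the CIF value. C = FOB price + freight + 0.8% × C
C − 0.8% × C = 158515.41 + 7712.71
0.992 × C = 166228.12
C = 166228.12 / 0.992 = 167568.67
Insurance premium = 0.8% × 167568.67 = 1340.55
Import duty = 167568.67 × 12.7% = 21281.22

CIF value: CHF 167568.67; import duty: CHF 21281.22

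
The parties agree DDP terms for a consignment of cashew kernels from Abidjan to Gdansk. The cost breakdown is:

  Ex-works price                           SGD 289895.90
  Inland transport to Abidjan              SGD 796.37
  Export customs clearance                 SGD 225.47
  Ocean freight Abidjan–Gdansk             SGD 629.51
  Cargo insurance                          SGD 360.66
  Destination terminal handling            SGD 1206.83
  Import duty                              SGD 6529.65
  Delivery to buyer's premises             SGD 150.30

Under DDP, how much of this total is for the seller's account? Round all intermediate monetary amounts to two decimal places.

Seller's account: SGD 299794.69

DDP: the seller bears all costs including import duty.
Seller's account: goods 289895.90 + inland to port 796.37 + export clearance 225.47 + freight 629.51 + insurance 360.66 + destination terminal 1206.83 + duty 6529.65 + delivery 150.30 = 299794.69
Buyer's account: 0.00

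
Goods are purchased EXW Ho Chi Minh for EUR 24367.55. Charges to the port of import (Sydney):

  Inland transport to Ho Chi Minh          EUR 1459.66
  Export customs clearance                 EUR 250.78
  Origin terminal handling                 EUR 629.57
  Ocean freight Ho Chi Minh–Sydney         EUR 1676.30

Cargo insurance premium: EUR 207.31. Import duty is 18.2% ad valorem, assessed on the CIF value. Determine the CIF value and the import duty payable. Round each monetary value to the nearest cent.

CIF = EXW price + pre-shipment costs + freight + insurance
CIF = 24367.55 + 1459.66 + 250.78 + 629.57 + 1676.30 + 207.31 = 28591.17
Import duty = 28591.17 × 18.2% = 5203.59

CIF value: EUR 28591.17; import duty: EUR 5203.59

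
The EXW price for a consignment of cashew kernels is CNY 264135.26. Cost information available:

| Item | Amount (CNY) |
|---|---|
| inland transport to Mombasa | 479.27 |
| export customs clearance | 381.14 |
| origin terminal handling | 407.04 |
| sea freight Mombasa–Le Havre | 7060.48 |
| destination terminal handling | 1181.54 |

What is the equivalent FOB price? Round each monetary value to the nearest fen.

Not relevant to the conversion: destination terminal, freight — on the buyer under both terms; not part of either seller's price.
From EXW to FOB, the seller additionally bears: inland to port, export clearance, origin terminal.
FOB price = 264135.26 + 479.27 + 381.14 + 407.04 = 265402.71

FOB price: CNY 265402.71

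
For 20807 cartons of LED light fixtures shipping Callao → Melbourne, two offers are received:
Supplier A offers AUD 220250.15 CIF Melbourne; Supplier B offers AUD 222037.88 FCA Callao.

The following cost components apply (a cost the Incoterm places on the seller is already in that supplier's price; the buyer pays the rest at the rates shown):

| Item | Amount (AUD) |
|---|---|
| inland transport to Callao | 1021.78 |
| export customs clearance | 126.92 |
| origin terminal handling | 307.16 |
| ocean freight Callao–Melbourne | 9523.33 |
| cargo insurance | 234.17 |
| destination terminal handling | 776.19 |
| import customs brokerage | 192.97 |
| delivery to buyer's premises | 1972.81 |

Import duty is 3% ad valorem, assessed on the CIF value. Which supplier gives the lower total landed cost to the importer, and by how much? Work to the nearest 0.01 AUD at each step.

Supplier A is cheaper by AUD 12207.97

Supplier A (CIF):
The CIF price already equals the CIF value: 220250.15
Import duty = 220250.15 × 3% = 6607.50
Buyer bears (A): 776.19 + 192.97 + 1972.81 = 2941.97
Landed cost (A) = invoice 220250.15 + 2941.97 + duty 6607.50 = 229799.62
Supplier B (FCA):
CIF value = FCA price + origin terminal + freight + insurance = 222037.88 + 307.16 + 9523.33 + 234.17 = 232102.54
Import duty = 232102.54 × 3% = 6963.08
Buyer bears (B): 307.16 + 9523.33 + 234.17 + 776.19 + 192.97 + 1972.81 = 13006.63
Landed cost (B) = invoice 222037.88 + 13006.63 + duty 6963.08 = 242007.59
Difference = |229799.62 − 242007.59| = 12207.97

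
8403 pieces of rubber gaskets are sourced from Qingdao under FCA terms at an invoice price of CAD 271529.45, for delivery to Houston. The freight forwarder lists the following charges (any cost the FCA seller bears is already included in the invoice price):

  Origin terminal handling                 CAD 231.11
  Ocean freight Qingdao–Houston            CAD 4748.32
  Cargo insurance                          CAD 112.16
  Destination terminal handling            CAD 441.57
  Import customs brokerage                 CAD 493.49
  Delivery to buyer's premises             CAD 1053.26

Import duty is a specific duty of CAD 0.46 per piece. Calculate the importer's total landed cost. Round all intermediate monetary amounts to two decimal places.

FCA: the seller delivers export-cleared goods to the carrier; the buyer bears costs from that point.
CIF value = FCA price + origin terminal + freight + insurance = 271529.45 + 231.11 + 4748.32 + 112.16 = 276621.04
Import duty = 8403 × 0.46 = 3865.38
Buyer bears: origin terminal 231.11 + freight 4748.32 + insurance 112.16 + destination terminal 441.57 + brokerage 493.49 + delivery 1053.26 + duty 3865.38 = 10945.29
Landed cost = invoice 271529.45 + 10945.29 = 282474.74

Total landed cost: CAD 282474.74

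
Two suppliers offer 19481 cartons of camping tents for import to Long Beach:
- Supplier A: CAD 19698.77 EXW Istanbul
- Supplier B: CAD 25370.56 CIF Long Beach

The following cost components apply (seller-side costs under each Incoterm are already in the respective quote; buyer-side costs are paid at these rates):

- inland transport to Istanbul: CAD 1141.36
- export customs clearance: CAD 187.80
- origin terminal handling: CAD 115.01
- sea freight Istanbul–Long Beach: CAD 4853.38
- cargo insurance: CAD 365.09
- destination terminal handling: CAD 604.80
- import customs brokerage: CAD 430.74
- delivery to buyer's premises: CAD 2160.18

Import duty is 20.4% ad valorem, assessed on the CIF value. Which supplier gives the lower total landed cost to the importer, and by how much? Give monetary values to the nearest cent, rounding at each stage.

Supplier B is cheaper by CAD 1192.99

Supplier A (EXW):
CIF value = EXW price + inland to port + export clearance + origin terminal + freight + insurance = 19698.77 + 1141.36 + 187.80 + 115.01 + 4853.38 + 365.09 = 26361.41
Import duty = 26361.41 × 20.4% = 5377.73
Buyer bears (A): 1141.36 + 187.80 + 115.01 + 4853.38 + 365.09 + 604.80 + 430.74 + 2160.18 = 9858.36
Landed cost (A) = invoice 19698.77 + 9858.36 + duty 5377.73 = 34934.86
Supplier B (CIF):
The CIF price already equals the CIF value: 25370.56
Import duty = 25370.56 × 20.4% = 5175.59
Buyer bears (B): 604.80 + 430.74 + 2160.18 = 3195.72
Landed cost (B) = invoice 25370.56 + 3195.72 + duty 5175.59 = 33741.87
Difference = |34934.86 − 33741.87| = 1192.99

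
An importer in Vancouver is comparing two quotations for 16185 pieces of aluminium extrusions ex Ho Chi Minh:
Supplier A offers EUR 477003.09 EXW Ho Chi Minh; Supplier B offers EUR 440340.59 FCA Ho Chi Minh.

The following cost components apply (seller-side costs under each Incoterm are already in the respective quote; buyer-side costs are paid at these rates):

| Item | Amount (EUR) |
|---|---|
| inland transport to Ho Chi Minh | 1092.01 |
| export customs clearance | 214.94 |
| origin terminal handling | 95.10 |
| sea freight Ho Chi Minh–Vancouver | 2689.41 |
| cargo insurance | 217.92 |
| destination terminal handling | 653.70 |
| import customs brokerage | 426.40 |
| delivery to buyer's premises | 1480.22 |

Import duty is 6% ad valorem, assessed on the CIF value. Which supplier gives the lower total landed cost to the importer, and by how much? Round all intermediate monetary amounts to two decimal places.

Supplier B is cheaper by EUR 40247.62

Supplier A (EXW):
CIF value = EXW price + inland to port + export clearance + origin terminal + freight + insurance = 477003.09 + 1092.01 + 214.94 + 95.10 + 2689.41 + 217.92 = 481312.47
Import duty = 481312.47 × 6% = 28878.75
Buyer bears (A): 1092.01 + 214.94 + 95.10 + 2689.41 + 217.92 + 653.70 + 426.40 + 1480.22 = 6869.70
Landed cost (A) = invoice 477003.09 + 6869.70 + duty 28878.75 = 512751.54
Supplier B (FCA):
CIF value = FCA price + origin terminal + freight + insurance = 440340.59 + 95.10 + 2689.41 + 217.92 = 443343.02
Import duty = 443343.02 × 6% = 26600.58
Buyer bears (B): 95.10 + 2689.41 + 217.92 + 653.70 + 426.40 + 1480.22 = 5562.75
Landed cost (B) = invoice 440340.59 + 5562.75 + duty 26600.58 = 472503.92
Difference = |512751.54 − 472503.92| = 40247.62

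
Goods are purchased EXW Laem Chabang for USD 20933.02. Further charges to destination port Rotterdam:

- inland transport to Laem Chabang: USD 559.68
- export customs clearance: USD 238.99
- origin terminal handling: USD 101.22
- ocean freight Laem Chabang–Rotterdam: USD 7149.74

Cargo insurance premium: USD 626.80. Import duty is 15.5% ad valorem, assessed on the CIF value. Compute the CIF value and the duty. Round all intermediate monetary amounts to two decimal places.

CIF = EXW price + pre-shipment costs + freight + insurance
CIF = 20933.02 + 559.68 + 238.99 + 101.22 + 7149.74 + 626.80 = 29609.45
Import duty = 29609.45 × 15.5% = 4589.46

CIF value: USD 29609.45; import duty: USD 4589.46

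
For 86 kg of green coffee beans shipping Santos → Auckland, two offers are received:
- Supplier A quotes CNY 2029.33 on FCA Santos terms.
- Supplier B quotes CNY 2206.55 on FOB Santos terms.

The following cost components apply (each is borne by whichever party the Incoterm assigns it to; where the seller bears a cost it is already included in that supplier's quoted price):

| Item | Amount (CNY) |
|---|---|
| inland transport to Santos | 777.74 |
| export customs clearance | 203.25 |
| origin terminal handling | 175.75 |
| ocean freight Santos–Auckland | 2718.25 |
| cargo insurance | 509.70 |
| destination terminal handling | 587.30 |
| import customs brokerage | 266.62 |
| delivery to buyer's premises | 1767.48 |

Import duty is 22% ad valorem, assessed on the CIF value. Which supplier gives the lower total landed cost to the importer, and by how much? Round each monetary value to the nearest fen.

Supplier A (FCA):
CIF value = FCA price + origin terminal + freight + insurance = 2029.33 + 175.75 + 2718.25 + 509.70 = 5433.03
Import duty = 5433.03 × 22% = 1195.27
Buyer bears (A): 175.75 + 2718.25 + 509.70 + 587.30 + 266.62 + 1767.48 = 6025.10
Landed cost (A) = invoice 2029.33 + 6025.10 + duty 1195.27 = 9249.70
Supplier B (FOB):
CIF value = FOB price + freight + insurance = 2206.55 + 2718.25 + 509.70 = 5434.50
Import duty = 5434.50 × 22% = 1195.59
Buyer bears (B): 2718.25 + 509.70 + 587.30 + 266.62 + 1767.48 = 5849.35
Landed cost (B) = invoice 2206.55 + 5849.35 + duty 1195.59 = 9251.49
Difference = |9249.70 − 9251.49| = 1.79

Supplier A is cheaper by CNY 1.79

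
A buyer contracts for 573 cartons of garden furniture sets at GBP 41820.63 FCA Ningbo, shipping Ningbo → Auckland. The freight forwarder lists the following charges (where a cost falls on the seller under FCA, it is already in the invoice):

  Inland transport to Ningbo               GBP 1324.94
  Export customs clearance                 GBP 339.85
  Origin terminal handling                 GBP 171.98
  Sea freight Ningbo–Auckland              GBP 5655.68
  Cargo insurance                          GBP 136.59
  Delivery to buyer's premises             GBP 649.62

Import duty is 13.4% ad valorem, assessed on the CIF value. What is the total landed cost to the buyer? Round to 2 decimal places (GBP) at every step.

FCA: the seller delivers export-cleared goods to the carrier; the buyer bears costs from that point.
Already in the invoice (seller's account under FCA): inland to port, export clearance — exclude.
CIF value = FCA price + origin terminal + freight + insurance = 41820.63 + 171.98 + 5655.68 + 136.59 = 47784.88
Import duty = 47784.88 × 13.4% = 6403.17
Buyer bears: origin terminal 171.98 + freight 5655.68 + insurance 136.59 + delivery 649.62 + duty 6403.17 = 13017.04
Landed cost = invoice 41820.63 + 13017.04 = 54837.67

Total landed cost: GBP 54837.67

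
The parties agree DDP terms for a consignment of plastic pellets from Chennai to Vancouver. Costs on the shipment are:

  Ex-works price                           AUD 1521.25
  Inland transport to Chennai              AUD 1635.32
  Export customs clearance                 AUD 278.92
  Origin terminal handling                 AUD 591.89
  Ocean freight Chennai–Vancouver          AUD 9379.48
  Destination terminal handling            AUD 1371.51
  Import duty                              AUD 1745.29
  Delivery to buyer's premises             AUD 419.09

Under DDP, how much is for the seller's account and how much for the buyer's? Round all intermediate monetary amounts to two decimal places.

Seller: AUD 16942.75; buyer: AUD 0.00

DDP: the seller bears all costs including import duty.
Seller's account: goods 1521.25 + inland to port 1635.32 + export clearance 278.92 + origin terminal 591.89 + freight 9379.48 + destination terminal 1371.51 + duty 1745.29 + delivery 419.09 = 16942.75
Buyer's account: 0.00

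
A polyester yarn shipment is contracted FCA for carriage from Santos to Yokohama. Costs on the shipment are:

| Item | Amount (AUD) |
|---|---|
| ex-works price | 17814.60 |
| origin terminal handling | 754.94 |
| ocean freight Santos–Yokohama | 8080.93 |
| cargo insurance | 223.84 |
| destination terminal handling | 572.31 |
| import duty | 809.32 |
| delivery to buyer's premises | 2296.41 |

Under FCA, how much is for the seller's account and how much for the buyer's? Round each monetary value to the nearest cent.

FCA: the seller delivers export-cleared goods to the carrier; the buyer bears costs from that point.
Seller's account: goods 17814.60 = 17814.60
Buyer's account: origin terminal 754.94 + freight 8080.93 + insurance 223.84 + destination terminal 572.31 + duty 809.32 + delivery 2296.41 = 12737.75

Seller: AUD 17814.60; buyer: AUD 12737.75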